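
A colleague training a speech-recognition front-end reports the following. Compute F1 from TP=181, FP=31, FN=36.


Precision = 181/212 = 0.8538
Recall = 181/217 = 0.8341
F1 = 2·P·R/(P+R) = 2·TP/(2·TP+FP+FN) = 362/(362+31+36) = 362/429 = 0.8438

0.8438


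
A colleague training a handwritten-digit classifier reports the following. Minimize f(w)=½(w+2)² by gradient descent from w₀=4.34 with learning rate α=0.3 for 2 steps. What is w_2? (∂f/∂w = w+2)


step 1: grad = 4.34+2 = 6.34; w = 4.34 - 0.3·(6.34) = 2.438
step 2: grad = 2.438+2 = 4.438; w = 2.438 - 0.3·(4.438) = 1.1066

1.1066


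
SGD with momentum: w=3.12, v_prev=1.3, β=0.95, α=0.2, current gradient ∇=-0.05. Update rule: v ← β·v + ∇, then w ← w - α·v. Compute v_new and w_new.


v_new = 0.95·1.3 - 0.05 = 1.235 - 0.05 = 1.185
w_new = 3.12 - 0.2·1.185 = 3.12 - 0.237 = 2.883

v_new=1.185, w_new=2.883


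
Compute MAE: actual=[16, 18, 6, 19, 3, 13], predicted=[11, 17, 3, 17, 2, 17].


Absolute errors: |16-11|=5, |18-17|=1, |6-3|=3, |19-17|=2, |3-2|=1, |13-17|=4
Sum = 16
MAE = 16/6 = 8/3

8/3


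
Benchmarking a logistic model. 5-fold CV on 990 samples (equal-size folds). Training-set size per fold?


Fold size = 990/5 = 198
Training per fold = 990 - 198 = 792

792


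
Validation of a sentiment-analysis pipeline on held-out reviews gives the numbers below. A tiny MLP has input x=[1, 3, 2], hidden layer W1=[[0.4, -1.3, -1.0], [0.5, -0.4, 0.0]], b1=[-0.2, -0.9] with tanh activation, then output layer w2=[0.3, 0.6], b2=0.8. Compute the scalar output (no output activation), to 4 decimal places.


z1[0] = (0.4)·(1) + (-1.3)·(3) + (-1.0)·(2) - 0.2 = -5.7
z1[1] = (0.5)·(1) + (-0.4)·(3) + (0.0)·(2) - 0.9 = -1.6
h = tanh(z1) = [-1.0, -0.9217]
output = (0.3)·(-1.0) + (0.6)·(-0.9217) + 0.8 = -0.053

-0.053


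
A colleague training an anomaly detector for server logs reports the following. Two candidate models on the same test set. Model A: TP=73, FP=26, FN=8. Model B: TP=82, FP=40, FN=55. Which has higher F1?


Model A: P=73/99=0.7374, R=73/81=0.9012, F1=2PR/(P+R)=2TP/(2TP+FP+FN)=146/180=0.8111
Model B: P=82/122=0.6721, R=82/137=0.5985, F1=2PR/(P+R)=2TP/(2TP+FP+FN)=164/259=0.6332
0.8111 > 0.6332 → Model A

Model A


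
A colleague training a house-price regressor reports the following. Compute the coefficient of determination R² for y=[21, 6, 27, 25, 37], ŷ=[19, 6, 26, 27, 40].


ȳ = 23.2
SS_res = Σ(y-ŷ)² = 18
SS_tot = Σ(y-ȳ)² = 508.8
R² = 1 - SS_res/SS_tot = 1 - 0.0354 = 0.9646

0.9646


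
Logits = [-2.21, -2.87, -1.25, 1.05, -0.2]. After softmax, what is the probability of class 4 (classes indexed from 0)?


Exponentials: e^-2.21=0.1097, e^-2.87=0.0567, e^-1.25=0.2865, e^1.05=2.8577, e^-0.2=0.8187
Sum = 4.1293
Softmax = [0.0266, 0.0137, 0.0694, 0.692, 0.1983]
p[4] = 0.8187/4.1293 = 0.1983

0.1983


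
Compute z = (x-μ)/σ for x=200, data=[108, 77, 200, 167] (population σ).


μ = 138, σ = 48.2338
z = (200 - 138)/48.2338 = 1.2854

1.2854


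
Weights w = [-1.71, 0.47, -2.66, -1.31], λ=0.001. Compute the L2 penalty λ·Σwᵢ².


‖w‖₂² = (-1.71)² + (0.47)² + (-2.66)² + (-1.31)²
     = 2.9241 + 0.2209 + 7.0756 + 1.7161
     = 11.9367
λ·‖w‖₂² = 0.001·11.9367 = 0.011937

0.011937


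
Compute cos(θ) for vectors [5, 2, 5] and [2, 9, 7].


A·B = 5·2 + 2·9 + 5·7 = 63
‖A‖ = √54 = 7.3485, ‖B‖ = √134 = 11.5758
cos = 63/(√54·√134) = 63/√7236 = 0.7406

0.7406


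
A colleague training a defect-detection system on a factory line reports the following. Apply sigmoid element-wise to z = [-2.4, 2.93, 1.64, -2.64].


σ(-2.4) = 1/(1+e^2.4) = 0.0832
σ(2.93) = 1/(1+e^-2.93) = 0.9493
σ(1.64) = 1/(1+e^-1.64) = 0.8375
σ(-2.64) = 1/(1+e^2.64) = 0.0666
result = [0.0832, 0.9493, 0.8375, 0.0666]

[0.0832, 0.9493, 0.8375, 0.0666]


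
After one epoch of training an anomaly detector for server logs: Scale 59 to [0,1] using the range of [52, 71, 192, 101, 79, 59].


min=52, max=192
(59-52)/(192-52) = 7/140 = 0.05

0.05


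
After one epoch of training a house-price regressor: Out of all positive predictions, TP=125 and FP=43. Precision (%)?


Precision = TP/(TP+FP)
= 125/(125+43)
= 125/168 = 74.4%

74.4%


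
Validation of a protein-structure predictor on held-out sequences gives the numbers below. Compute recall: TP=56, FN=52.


Recall = TP/(TP+FN)
= 56/(56+52)
= 56/108 = 51.85%

51.85%


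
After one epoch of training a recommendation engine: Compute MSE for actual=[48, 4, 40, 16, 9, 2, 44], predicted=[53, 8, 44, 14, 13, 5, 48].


Squared errors: (48-53)²=25, (4-8)²=16, (40-44)²=16, (16-14)²=4, (9-13)²=16, (2-5)²=9, (44-48)²=16
Sum = 102
MSE = 102/7 = 102/7

102/7


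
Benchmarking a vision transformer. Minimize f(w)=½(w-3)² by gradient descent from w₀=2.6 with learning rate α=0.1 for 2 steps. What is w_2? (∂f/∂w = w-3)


step 1: grad = 2.6-3 = -0.4; w = 2.6 - 0.1·(-0.4) = 2.64
step 2: grad = 2.64-3 = -0.36; w = 2.64 - 0.1·(-0.36) = 2.676

2.676


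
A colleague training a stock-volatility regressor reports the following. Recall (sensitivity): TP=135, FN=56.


Recall = TP/(TP+FN)
= 135/(135+56)
= 135/191 = 70.68%

70.68%


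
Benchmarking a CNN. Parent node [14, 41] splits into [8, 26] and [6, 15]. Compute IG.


Parent = [14, 41], H_parent = 0.8184
H_left = 0.7871 (n=34), H_right = 0.8631 (n=21)
H_children = (34/55)·0.7871 + (21/55)·0.8631 = 0.8161
IG = 0.8184 - 0.8161 = 0.0023

0.0023


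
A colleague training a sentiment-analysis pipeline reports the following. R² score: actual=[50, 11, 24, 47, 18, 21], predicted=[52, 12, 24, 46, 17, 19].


ȳ = 28.5
SS_res = Σ(y-ŷ)² = 11
SS_tot = Σ(y-ȳ)² = 1297.5
R² = 1 - SS_res/SS_tot = 1 - 0.0085 = 0.9915

0.9915


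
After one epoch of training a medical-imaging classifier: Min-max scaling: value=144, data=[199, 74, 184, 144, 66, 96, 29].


min=29, max=199
(144-29)/(199-29) = 115/170 = 0.6765

0.6765


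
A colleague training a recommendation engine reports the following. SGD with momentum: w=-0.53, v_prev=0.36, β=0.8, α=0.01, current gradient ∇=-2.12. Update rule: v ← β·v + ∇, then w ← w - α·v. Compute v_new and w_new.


v_new = 0.8·0.36 - 2.12 = 0.288 - 2.12 = -1.832
w_new = -0.53 - 0.01·-1.832 = -0.53 + 0.01832 = -0.51168

v_new=-1.832, w_new=-0.51168


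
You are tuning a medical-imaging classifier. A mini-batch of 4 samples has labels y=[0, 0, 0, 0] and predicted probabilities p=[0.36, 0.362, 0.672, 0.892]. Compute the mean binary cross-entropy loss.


L[0] = -ln(1-0.36) = -ln(0.64) = 0.4463
L[1] = -ln(1-0.362) = -ln(0.638) = 0.4494
L[2] = -ln(1-0.672) = -ln(0.328) = 1.1147
L[3] = -ln(1-0.892) = -ln(0.108) = 2.2256
mean = (0.4463 + 0.4494 + 1.1147 + 2.2256)/4 = 1.059

1.059


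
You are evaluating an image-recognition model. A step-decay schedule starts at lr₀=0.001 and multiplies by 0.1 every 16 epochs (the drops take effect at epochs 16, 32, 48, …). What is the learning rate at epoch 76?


n_drops = ⌊76/16⌋ = 4
lr = 0.001·0.1^4 = 0.001·0.0001 = 0.0000001

0.0000001


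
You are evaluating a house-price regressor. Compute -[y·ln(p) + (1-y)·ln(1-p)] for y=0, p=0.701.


BCE = -[y·ln(p) + (1-y)·ln(1-p)]
= -0 - 1·ln(1-0.701)
= -ln(0.299) = 1.2073

1.2073


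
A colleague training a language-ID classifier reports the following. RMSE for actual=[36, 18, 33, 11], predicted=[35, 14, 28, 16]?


MSE = 67/4 = 16.75
RMSE = √(67/4) = 4.0927

4.0927


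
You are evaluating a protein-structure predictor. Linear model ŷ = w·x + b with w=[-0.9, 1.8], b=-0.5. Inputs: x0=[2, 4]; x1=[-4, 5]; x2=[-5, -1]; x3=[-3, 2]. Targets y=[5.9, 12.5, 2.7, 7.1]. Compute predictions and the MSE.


ŷ0 = (-0.9)·(2) + (1.8)·(4) - 0.5 = 4.9
ŷ1 = (-0.9)·(-4) + (1.8)·(5) - 0.5 = 12.1
ŷ2 = (-0.9)·(-5) + (1.8)·(-1) - 0.5 = 2.2
ŷ3 = (-0.9)·(-3) + (1.8)·(2) - 0.5 = 5.8
errors² = [1.0, 0.16, 0.25, 1.69]
MSE = 3.1000/4 = 0.775

0.775


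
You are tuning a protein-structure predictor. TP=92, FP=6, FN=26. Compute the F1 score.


Precision = 92/98 = 0.9388
Recall = 92/118 = 0.7797
F1 = 2·P·R/(P+R) = 2·TP/(2·TP+FP+FN) = 184/(184+6+26) = 184/216 = 0.8519

0.8519


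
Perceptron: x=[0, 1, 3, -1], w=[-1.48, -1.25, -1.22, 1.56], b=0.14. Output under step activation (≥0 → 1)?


z = (0)·(-1.48) + (1)·(-1.25) + (3)·(-1.22) + (-1)·(1.56) + 0.14
  = -6.33
step(z) = 0 (z<0)

0


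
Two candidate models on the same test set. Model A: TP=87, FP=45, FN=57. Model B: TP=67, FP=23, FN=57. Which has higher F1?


Model A: P=87/132=0.6591, R=87/144=0.6042, F1=2PR/(P+R)=2TP/(2TP+FP+FN)=174/276=0.6304
Model B: P=67/90=0.7444, R=67/124=0.5403, F1=2PR/(P+R)=2TP/(2TP+FP+FN)=134/214=0.6262
0.6304 > 0.6262 → Model A

Model A


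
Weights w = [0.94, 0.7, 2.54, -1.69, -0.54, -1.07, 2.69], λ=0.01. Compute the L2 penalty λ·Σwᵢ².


‖w‖₂² = (0.94)² + (0.7)² + (2.54)² + (-1.69)² + (-0.54)² + (-1.07)² + (2.69)²
     = 0.8836 + 0.49 + 6.4516 + 2.8561 + 0.2916 + 1.1449 + 7.2361
     = 19.3539
λ·‖w‖₂² = 0.01·19.3539 = 0.193539

0.193539


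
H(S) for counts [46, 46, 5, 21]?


Probabilities: [46/118, 46/118, 5/118, 21/118] ≈ [0.3898, 0.3898, 0.0424, 0.178]
H = -((46/118)·log₂(46/118) + (46/118)·log₂(46/118) + (5/118)·log₂(5/118) + (21/118)·log₂(21/118))
  = 1.6961 bits

1.6961 bits


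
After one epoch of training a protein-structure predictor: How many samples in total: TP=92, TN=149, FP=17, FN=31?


Total = TP + TN + FP + FN
= 92 + 149 + 17 + 31
= 289
(Predicted positive: 109, predicted negative: 180)

289


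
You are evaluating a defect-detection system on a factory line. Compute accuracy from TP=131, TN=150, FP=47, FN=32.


Accuracy = (TP+TN)/(TP+TN+FP+FN)
= (131+150)/(360)
= 281/360 = 78.06%

78.06%


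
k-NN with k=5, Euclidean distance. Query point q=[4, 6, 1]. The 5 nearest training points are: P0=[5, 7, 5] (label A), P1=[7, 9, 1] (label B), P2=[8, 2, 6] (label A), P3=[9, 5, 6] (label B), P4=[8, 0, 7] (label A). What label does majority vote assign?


d(q,P0) = 4.2426  (label A)
d(q,P1) = 4.2426  (label B)
d(q,P2) = 7.5498  (label A)
d(q,P3) = 7.1414  (label B)
d(q,P4) = 9.3808  (label A)
Votes: A=3, B=2
Majority → A

A


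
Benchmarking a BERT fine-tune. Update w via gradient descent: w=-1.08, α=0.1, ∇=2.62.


w_new = w - α·∇
= -1.08 - 0.1·2.62
= -1.08 - 0.262
= -1.342

-1.342


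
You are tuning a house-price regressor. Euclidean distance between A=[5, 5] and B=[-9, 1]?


d = √((5+ 9)² + (5-1)²)
  = √(196 + 16)
  = √212 = 14.5602

14.5602


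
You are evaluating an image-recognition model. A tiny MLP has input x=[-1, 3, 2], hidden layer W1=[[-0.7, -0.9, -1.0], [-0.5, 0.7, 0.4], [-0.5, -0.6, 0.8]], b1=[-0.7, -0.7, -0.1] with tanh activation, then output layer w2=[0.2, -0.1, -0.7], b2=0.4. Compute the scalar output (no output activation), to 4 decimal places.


z1[0] = (-0.7)·(-1) + (-0.9)·(3) + (-1.0)·(2) - 0.7 = -4.7
z1[1] = (-0.5)·(-1) + (0.7)·(3) + (0.4)·(2) - 0.7 = 2.7
z1[2] = (-0.5)·(-1) + (-0.6)·(3) + (0.8)·(2) - 0.1 = 0.2
h = tanh(z1) = [-0.9998, 0.991, 0.1974]
output = (0.2)·(-0.9998) + (-0.1)·(0.991) + (-0.7)·(0.1974) + 0.4 = -0.0372

-0.0372


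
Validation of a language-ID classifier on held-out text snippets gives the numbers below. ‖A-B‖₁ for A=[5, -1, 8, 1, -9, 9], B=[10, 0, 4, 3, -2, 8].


d = |5-10| + |-1-0| + |8-4| + |1-3| + |-9+ 2| + |9-8|
  = 5 + 1 + 4 + 2 + 7 + 1
  = 20

20


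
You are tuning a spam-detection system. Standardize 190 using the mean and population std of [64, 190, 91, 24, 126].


μ = 99, σ = 56.434
z = (190 - 99)/56.434 = 1.6125

1.6125


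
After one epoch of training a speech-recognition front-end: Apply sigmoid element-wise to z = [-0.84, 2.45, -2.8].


σ(-0.84) = 1/(1+e^0.84) = 0.3015
σ(2.45) = 1/(1+e^-2.45) = 0.9206
σ(-2.8) = 1/(1+e^2.8) = 0.0573
result = [0.3015, 0.9206, 0.0573]

[0.3015, 0.9206, 0.0573]


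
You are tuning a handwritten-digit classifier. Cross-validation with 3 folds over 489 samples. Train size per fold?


Fold size = 489/3 = 163
Training per fold = 489 - 163 = 326

326


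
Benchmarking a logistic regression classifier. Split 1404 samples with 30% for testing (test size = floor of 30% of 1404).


Test = ⌊1404·30/100⌋ = 421
Train = 1404 - 421 = 983

Train: 983, Test: 421


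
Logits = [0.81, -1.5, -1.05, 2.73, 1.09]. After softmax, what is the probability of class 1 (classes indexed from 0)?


Exponentials: e^0.81=2.2479, e^-1.5=0.2231, e^-1.05=0.3499, e^2.73=15.3329, e^1.09=2.9743
Sum = 21.1281
Softmax = [0.1064, 0.0106, 0.0166, 0.7257, 0.1408]
p[1] = 0.2231/21.1281 = 0.0106

0.0106


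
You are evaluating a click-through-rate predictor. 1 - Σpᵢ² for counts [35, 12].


Probabilities: [35/47, 12/47] ≈ [0.7447, 0.2553]
Σpᵢ² = (1225 + 144)/47² = 1369/2209
Gini = 1 - Σpᵢ² = 1 - 1369/2209 = 0.3803

0.3803


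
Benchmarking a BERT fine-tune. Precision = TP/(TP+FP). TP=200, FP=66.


Precision = TP/(TP+FP)
= 200/(200+66)
= 200/266 = 75.19%

75.19%


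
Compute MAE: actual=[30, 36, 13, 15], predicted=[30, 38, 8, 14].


Absolute errors: |30-30|=0, |36-38|=2, |13-8|=5, |15-14|=1
Sum = 8
MAE = 8/4 = 2

2


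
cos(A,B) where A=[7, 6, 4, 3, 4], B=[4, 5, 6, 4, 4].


A·B = 7·4 + 6·5 + 4·6 + 3·4 + 4·4 = 110
‖A‖ = √126 = 11.225, ‖B‖ = √109 = 10.4403
cos = 110/(√126·√109) = 110/√13734 = 0.9386

0.9386


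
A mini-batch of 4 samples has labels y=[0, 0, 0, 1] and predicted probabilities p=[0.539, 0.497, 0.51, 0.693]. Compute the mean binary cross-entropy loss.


L[0] = -ln(1-0.539) = -ln(0.461) = 0.7744
L[1] = -ln(1-0.497) = -ln(0.503) = 0.6872
L[2] = -ln(1-0.51) = -ln(0.49) = 0.7133
L[3] = -ln(0.693) = 0.3667
mean = (0.7744 + 0.6872 + 0.7133 + 0.3667)/4 = 0.6354

0.6354


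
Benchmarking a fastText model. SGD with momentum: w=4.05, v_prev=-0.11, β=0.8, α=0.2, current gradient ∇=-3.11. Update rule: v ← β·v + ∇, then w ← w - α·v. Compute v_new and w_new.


v_new = 0.8·-0.11 - 3.11 = -0.088 - 3.11 = -3.198
w_new = 4.05 - 0.2·-3.198 = 4.05 + 0.6396 = 4.6896

v_new=-3.198, w_new=4.6896


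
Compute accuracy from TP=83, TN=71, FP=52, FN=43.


Accuracy = (TP+TN)/(TP+TN+FP+FN)
= (83+71)/(249)
= 154/249 = 61.85%

61.85%


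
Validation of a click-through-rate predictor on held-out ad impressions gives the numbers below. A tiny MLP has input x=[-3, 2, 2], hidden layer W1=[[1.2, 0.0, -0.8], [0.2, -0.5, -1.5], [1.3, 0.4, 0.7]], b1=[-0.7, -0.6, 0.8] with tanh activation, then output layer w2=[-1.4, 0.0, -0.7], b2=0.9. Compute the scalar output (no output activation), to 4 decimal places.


z1[0] = (1.2)·(-3) + (0.0)·(2) + (-0.8)·(2) - 0.7 = -5.9
z1[1] = (0.2)·(-3) + (-0.5)·(2) + (-1.5)·(2) - 0.6 = -5.2
z1[2] = (1.3)·(-3) + (0.4)·(2) + (0.7)·(2) + 0.8 = -0.9
h = tanh(z1) = [-1.0, -0.9999, -0.7163]
output = (-1.4)·(-1.0) + (0.0)·(-0.9999) + (-0.7)·(-0.7163) + 0.9 = 2.8014

2.8014


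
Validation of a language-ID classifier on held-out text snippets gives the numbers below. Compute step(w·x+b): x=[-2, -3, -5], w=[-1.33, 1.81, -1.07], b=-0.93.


z = (-2)·(-1.33) + (-3)·(1.81) + (-5)·(-1.07) - 0.93
  = 1.65
step(z) = 1 (z≥0)

1


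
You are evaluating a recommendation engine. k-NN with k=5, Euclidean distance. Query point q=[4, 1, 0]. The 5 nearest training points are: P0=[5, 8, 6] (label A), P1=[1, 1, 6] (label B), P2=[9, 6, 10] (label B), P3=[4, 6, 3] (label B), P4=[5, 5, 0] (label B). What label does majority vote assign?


d(q,P0) = 9.2736  (label A)
d(q,P1) = 6.7082  (label B)
d(q,P2) = 12.2474  (label B)
d(q,P3) = 5.831  (label B)
d(q,P4) = 4.1231  (label B)
Votes: A=1, B=4
Majority → B

B


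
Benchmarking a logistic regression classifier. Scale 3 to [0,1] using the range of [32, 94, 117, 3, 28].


min=3, max=117
(3-3)/(117-3) = 0/114 = 0.0

0.0


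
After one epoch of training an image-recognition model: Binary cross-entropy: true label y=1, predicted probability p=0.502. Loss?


BCE = -[y·ln(p) + (1-y)·ln(1-p)]
= -1·ln(0.502) - 0
= -ln(0.502) = 0.6892

0.6892


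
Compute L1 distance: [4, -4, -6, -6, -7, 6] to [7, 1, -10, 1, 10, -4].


d = |4-7| + |-4-1| + |-6+ 10| + |-6-1| + |-7-10| + |6+ 4|
  = 3 + 5 + 4 + 7 + 17 + 10
  = 46

46


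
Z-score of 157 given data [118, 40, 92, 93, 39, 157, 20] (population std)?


μ = 79.8571, σ = 45.6178
z = (157 - 79.8571)/45.6178 = 1.6911

1.6911


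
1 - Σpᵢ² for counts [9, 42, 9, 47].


Probabilities: [9/107, 42/107, 9/107, 47/107] ≈ [0.0841, 0.3925, 0.0841, 0.4393]
Σpᵢ² = (81 + 1764 + 81 + 2209)/107² = 4135/11449
Gini = 1 - Σpᵢ² = 1 - 4135/11449 = 0.6388

0.6388


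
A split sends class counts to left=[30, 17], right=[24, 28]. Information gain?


Parent = [54, 45], H_parent = 0.994
H_left = 0.9441 (n=47), H_right = 0.9957 (n=52)
H_children = (47/99)·0.9441 + (52/99)·0.9957 = 0.9712
IG = 0.994 - 0.9712 = 0.0228

0.0228


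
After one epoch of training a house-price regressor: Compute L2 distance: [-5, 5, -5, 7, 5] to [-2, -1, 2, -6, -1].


d = √((-5+ 2)² + (5+ 1)² + (-5-2)² + (7+ 6)² + (5+ 1)²)
  = √(9 + 36 + 49 + 169 + 36)
  = √299 = 17.2916

17.2916


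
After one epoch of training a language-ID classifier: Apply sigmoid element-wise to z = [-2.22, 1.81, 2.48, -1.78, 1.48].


σ(-2.22) = 1/(1+e^2.22) = 0.098
σ(1.81) = 1/(1+e^-1.81) = 0.8594
σ(2.48) = 1/(1+e^-2.48) = 0.9227
σ(-1.78) = 1/(1+e^1.78) = 0.1443
σ(1.48) = 1/(1+e^-1.48) = 0.8146
result = [0.098, 0.8594, 0.9227, 0.1443, 0.8146]

[0.098, 0.8594, 0.9227, 0.1443, 0.8146]


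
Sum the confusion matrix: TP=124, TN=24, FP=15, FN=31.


Total = TP + TN + FP + FN
= 124 + 24 + 15 + 31
= 194
(Predicted positive: 139, predicted negative: 55)

194


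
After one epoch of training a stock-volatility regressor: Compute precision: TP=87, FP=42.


Precision = TP/(TP+FP)
= 87/(87+42)
= 87/129 = 67.44%

67.44%


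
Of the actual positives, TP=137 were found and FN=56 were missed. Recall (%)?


Recall = TP/(TP+FN)
= 137/(137+56)
= 137/193 = 70.98%

70.98%


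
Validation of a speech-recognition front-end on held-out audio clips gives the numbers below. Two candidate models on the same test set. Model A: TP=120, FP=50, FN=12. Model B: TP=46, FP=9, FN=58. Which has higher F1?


Model A: P=120/170=0.7059, R=120/132=0.9091, F1=2PR/(P+R)=2TP/(2TP+FP+FN)=240/302=0.7947
Model B: P=46/55=0.8364, R=46/104=0.4423, F1=2PR/(P+R)=2TP/(2TP+FP+FN)=92/159=0.5786
0.7947 > 0.5786 → Model A

Model A


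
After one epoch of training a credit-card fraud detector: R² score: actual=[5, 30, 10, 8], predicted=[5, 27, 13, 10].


ȳ = 13.25
SS_res = Σ(y-ŷ)² = 22
SS_tot = Σ(y-ȳ)² = 386.75
R² = 1 - SS_res/SS_tot = 1 - 0.0569 = 0.9431

0.9431


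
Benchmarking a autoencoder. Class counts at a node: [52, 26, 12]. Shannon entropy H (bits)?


Probabilities: [52/90, 26/90, 12/90] ≈ [0.5778, 0.2889, 0.1333]
H = -((52/90)·log₂(52/90) + (26/90)·log₂(26/90) + (12/90)·log₂(12/90))
  = 1.3624 bits

1.3624 bits


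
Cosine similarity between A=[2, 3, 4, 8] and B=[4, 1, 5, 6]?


A·B = 2·4 + 3·1 + 4·5 + 8·6 = 79
‖A‖ = √93 = 9.6437, ‖B‖ = √78 = 8.8318
cos = 79/(√93·√78) = 79/√7254 = 0.9276

0.9276


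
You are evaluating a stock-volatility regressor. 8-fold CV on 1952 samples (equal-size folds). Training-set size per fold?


Fold size = 1952/8 = 244
Training per fold = 1952 - 244 = 1708

1708


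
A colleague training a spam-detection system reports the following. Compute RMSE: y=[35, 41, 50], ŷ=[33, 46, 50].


MSE = 29/3 = 9.6667
RMSE = √(29/3) = 3.1091

3.1091


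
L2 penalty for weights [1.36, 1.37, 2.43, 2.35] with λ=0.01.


‖w‖₂² = (1.36)² + (1.37)² + (2.43)² + (2.35)²
     = 1.8496 + 1.8769 + 5.9049 + 5.5225
     = 15.1539
λ·‖w‖₂² = 0.01·15.1539 = 0.151539

0.151539


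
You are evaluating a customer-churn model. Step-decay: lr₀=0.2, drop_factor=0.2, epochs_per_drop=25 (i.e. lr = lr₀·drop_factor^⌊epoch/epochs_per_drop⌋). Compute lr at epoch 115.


n_drops = ⌊115/25⌋ = 4
lr = 0.2·0.2^4 = 0.2·0.0016 = 0.00032

0.00032


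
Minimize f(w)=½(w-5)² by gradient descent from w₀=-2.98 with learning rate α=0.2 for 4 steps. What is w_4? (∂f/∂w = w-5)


step 1: grad = -2.98-5 = -7.98; w = -2.98 - 0.2·(-7.98) = -1.384
step 2: grad = -1.384-5 = -6.384; w = -1.384 - 0.2·(-6.384) = -0.1072
step 3: grad = -0.1072-5 = -5.1072; w = -0.1072 - 0.2·(-5.1072) = 0.91424
step 4: grad = 0.91424-5 = -4.08576; w = 0.91424 - 0.2·(-4.08576) = 1.731392

1.731392


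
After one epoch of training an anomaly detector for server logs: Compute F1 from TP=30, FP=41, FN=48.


Precision = 30/71 = 0.4225
Recall = 30/78 = 0.3846
F1 = 2·P·R/(P+R) = 2·TP/(2·TP+FP+FN) = 60/(60+41+48) = 60/149 = 0.4027

0.4027


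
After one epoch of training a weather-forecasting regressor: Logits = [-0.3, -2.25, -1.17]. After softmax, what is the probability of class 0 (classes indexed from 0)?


Exponentials: e^-0.3=0.7408, e^-2.25=0.1054, e^-1.17=0.3104
Sum = 1.1566
Softmax = [0.6405, 0.0911, 0.2683]
p[0] = 0.7408/1.1566 = 0.6405

0.6405


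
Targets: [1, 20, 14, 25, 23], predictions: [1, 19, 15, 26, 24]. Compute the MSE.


Squared errors: (1-1)²=0, (20-19)²=1, (14-15)²=1, (25-26)²=1, (23-24)²=1
Sum = 4
MSE = 4/5 = 4/5

4/5


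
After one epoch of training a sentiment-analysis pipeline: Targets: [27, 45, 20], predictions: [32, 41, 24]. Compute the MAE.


Absolute errors: |27-32|=5, |45-41|=4, |20-24|=4
Sum = 13
MAE = 13/3 = 13/3

13/3


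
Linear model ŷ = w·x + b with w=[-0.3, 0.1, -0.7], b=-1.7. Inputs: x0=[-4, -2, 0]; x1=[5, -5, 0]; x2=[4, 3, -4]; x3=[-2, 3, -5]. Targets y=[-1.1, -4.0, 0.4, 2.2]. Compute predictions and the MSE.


ŷ0 = (-0.3)·(-4) + (0.1)·(-2) + (-0.7)·(0) - 1.7 = -0.7
ŷ1 = (-0.3)·(5) + (0.1)·(-5) + (-0.7)·(0) - 1.7 = -3.7
ŷ2 = (-0.3)·(4) + (0.1)·(3) + (-0.7)·(-4) - 1.7 = 0.2
ŷ3 = (-0.3)·(-2) + (0.1)·(3) + (-0.7)·(-5) - 1.7 = 2.7
errors² = [0.16, 0.09, 0.04, 0.25]
MSE = 0.5400/4 = 0.135

0.135


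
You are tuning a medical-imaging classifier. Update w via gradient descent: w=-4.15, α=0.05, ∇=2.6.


w_new = w - α·∇
= -4.15 - 0.05·2.6
= -4.15 - 0.13
= -4.28

-4.28


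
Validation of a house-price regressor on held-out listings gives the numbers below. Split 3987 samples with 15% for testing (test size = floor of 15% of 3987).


Test = ⌊3987·15/100⌋ = 598
Train = 3987 - 598 = 3389

Train: 3389, Test: 598


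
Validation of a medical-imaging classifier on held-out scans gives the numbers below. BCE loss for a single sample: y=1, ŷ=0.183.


BCE = -[y·ln(p) + (1-y)·ln(1-p)]
= -1·ln(0.183) - 0
= -ln(0.183) = 1.6983

1.6983


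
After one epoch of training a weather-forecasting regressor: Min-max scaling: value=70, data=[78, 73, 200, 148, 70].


min=70, max=200
(70-70)/(200-70) = 0/130 = 0.0

0.0


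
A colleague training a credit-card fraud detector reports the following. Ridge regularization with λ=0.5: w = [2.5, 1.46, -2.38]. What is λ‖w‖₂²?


‖w‖₂² = (2.5)² + (1.46)² + (-2.38)²
     = 6.25 + 2.1316 + 5.6644
     = 14.046
λ·‖w‖₂² = 0.5·14.046 = 7.023

7.023


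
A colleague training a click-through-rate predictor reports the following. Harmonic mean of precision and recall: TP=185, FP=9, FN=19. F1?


Precision = 185/194 = 0.9536
Recall = 185/204 = 0.9069
F1 = 2·P·R/(P+R) = 2·TP/(2·TP+FP+FN) = 370/(370+9+19) = 370/398 = 0.9296

0.9296


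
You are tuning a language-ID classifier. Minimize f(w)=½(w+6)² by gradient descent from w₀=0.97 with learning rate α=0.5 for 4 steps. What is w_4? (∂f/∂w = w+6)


step 1: grad = 0.97+6 = 6.97; w = 0.97 - 0.5·(6.97) = -2.515
step 2: grad = -2.515+6 = 3.485; w = -2.515 - 0.5·(3.485) = -4.2575
step 3: grad = -4.2575+6 = 1.7425; w = -4.2575 - 0.5·(1.7425) = -5.12875
step 4: grad = -5.12875+6 = 0.87125; w = -5.12875 - 0.5·(0.87125) = -5.564375

-5.564375


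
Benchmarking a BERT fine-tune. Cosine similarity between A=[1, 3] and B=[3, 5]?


A·B = 1·3 + 3·5 = 18
‖A‖ = √10 = 3.1623, ‖B‖ = √34 = 5.831
cos = 18/(√10·√34) = 18/√340 = 0.9762

0.9762


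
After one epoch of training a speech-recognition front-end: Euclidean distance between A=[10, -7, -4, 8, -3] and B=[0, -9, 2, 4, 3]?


d = √((10-0)² + (-7+ 9)² + (-4-2)² + (8-4)² + (-3-3)²)
  = √(100 + 4 + 36 + 16 + 36)
  = √192 = 13.8564

13.8564


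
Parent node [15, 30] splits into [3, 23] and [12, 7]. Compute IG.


Parent = [15, 30], H_parent = 0.9183
H_left = 0.5159 (n=26), H_right = 0.9495 (n=19)
H_children = (26/45)·0.5159 + (19/45)·0.9495 = 0.699
IG = 0.9183 - 0.699 = 0.2193

0.2193


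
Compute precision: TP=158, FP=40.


Precision = TP/(TP+FP)
= 158/(158+40)
= 158/198 = 79.8%

79.8%


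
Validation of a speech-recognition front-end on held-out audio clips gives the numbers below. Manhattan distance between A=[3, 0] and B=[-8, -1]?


d = |3+ 8| + |0+ 1|
  = 11 + 1
  = 12

12


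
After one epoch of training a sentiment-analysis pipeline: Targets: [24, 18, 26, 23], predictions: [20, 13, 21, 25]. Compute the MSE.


Squared errors: (24-20)²=16, (18-13)²=25, (26-21)²=25, (23-25)²=4
Sum = 70
MSE = 70/4 = 35/2

35/2


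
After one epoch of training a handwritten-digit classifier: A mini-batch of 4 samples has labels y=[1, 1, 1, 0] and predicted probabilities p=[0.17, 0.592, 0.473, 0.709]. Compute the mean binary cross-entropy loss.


L[0] = -ln(0.17) = 1.772
L[1] = -ln(0.592) = 0.5242
L[2] = -ln(0.473) = 0.7487
L[3] = -ln(1-0.709) = -ln(0.291) = 1.2344
mean = (1.772 + 0.5242 + 0.7487 + 1.2344)/4 = 1.0698

1.0698


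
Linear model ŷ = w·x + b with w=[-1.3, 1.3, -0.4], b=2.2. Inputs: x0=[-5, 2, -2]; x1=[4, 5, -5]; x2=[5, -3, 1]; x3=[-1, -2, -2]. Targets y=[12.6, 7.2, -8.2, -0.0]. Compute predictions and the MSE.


ŷ0 = (-1.3)·(-5) + (1.3)·(2) + (-0.4)·(-2) + 2.2 = 12.1
ŷ1 = (-1.3)·(4) + (1.3)·(5) + (-0.4)·(-5) + 2.2 = 5.5
ŷ2 = (-1.3)·(5) + (1.3)·(-3) + (-0.4)·(1) + 2.2 = -8.6
ŷ3 = (-1.3)·(-1) + (1.3)·(-2) + (-0.4)·(-2) + 2.2 = 1.7
errors² = [0.25, 2.89, 0.16, 2.89]
MSE = 6.1900/4 = 1.5475

1.5475


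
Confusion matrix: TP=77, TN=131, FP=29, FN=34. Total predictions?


Total = TP + TN + FP + FN
= 77 + 131 + 29 + 34
= 271
(Predicted positive: 106, predicted negative: 165)

271


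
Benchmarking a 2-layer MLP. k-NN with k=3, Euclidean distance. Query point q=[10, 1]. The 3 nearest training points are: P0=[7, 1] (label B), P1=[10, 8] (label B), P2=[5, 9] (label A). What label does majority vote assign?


d(q,P0) = 3.0  (label B)
d(q,P1) = 7.0  (label B)
d(q,P2) = 9.434  (label A)
Votes: A=1, B=2
Majority → B

B


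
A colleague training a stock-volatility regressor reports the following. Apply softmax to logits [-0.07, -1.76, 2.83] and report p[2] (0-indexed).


Exponentials: e^-0.07=0.9324, e^-1.76=0.172, e^2.83=16.9455
Sum = 18.0499
Softmax = [0.0517, 0.0095, 0.9388]
p[2] = 16.9455/18.0499 = 0.9388

0.9388


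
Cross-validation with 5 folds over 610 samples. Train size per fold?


Fold size = 610/5 = 122
Training per fold = 610 - 122 = 488

488


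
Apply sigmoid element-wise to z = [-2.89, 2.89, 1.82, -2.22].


σ(-2.89) = 1/(1+e^2.89) = 0.0527
σ(2.89) = 1/(1+e^-2.89) = 0.9473
σ(1.82) = 1/(1+e^-1.82) = 0.8606
σ(-2.22) = 1/(1+e^2.22) = 0.098
result = [0.0527, 0.9473, 0.8606, 0.098]

[0.0527, 0.9473, 0.8606, 0.098]


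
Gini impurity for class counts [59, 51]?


Probabilities: [59/110, 51/110] ≈ [0.5364, 0.4636]
Σpᵢ² = (3481 + 2601)/110² = 6082/12100
Gini = 1 - Σpᵢ² = 1 - 6082/12100 = 0.4974

0.4974


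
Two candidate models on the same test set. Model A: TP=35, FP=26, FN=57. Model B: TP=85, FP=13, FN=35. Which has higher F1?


Model A: P=35/61=0.5738, R=35/92=0.3804, F1=2PR/(P+R)=2TP/(2TP+FP+FN)=70/153=0.4575
Model B: P=85/98=0.8673, R=85/120=0.7083, F1=2PR/(P+R)=2TP/(2TP+FP+FN)=170/218=0.7798
0.4575 < 0.7798 → Model B

Model B


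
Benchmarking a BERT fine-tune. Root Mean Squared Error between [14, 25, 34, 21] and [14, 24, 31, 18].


MSE = 19/4 = 4.75
RMSE = √(19/4) = 2.1794

2.1794


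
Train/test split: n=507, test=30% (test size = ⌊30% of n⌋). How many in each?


Test = ⌊507·30/100⌋ = 152
Train = 507 - 152 = 355

Train: 355, Test: 152


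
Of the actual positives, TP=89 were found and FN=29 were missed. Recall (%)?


Recall = TP/(TP+FN)
= 89/(89+29)
= 89/118 = 75.42%

75.42%


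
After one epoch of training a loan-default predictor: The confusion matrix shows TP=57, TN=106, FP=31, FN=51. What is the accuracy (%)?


Accuracy = (TP+TN)/(TP+TN+FP+FN)
= (57+106)/(245)
= 163/245 = 66.53%

66.53%


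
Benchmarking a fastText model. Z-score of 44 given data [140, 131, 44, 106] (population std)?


μ = 105.25, σ = 37.4925
z = (44 - 105.25)/37.4925 = -1.6337

-1.6337


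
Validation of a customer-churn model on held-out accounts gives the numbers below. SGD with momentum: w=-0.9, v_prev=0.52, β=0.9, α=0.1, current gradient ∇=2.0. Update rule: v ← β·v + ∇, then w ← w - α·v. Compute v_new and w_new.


v_new = 0.9·0.52 + 2.0 = 0.468 + 2.0 = 2.468
w_new = -0.9 - 0.1·2.468 = -0.9 - 0.2468 = -1.1468

v_new=2.468, w_new=-1.1468


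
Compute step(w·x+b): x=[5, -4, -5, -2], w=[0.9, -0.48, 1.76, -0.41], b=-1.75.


z = (5)·(0.9) + (-4)·(-0.48) + (-5)·(1.76) + (-2)·(-0.41) - 1.75
  = -3.31
step(z) = 0 (z<0)

0


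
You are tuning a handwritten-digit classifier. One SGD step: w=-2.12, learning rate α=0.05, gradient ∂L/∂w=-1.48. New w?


w_new = w - α·∇
= -2.12 - 0.05·-1.48
= -2.12 + 0.074
= -2.046

-2.046


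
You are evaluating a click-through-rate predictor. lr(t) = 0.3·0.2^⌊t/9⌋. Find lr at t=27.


n_drops = ⌊27/9⌋ = 3
lr = 0.3·0.2^3 = 0.3·0.008 = 0.0024

0.0024


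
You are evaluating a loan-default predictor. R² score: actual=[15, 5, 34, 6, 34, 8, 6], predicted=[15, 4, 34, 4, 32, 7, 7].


ȳ = 15.4286
SS_res = Σ(y-ŷ)² = 11
SS_tot = Σ(y-ȳ)² = 1031.71
R² = 1 - SS_res/SS_tot = 1 - 0.0107 = 0.9893

0.9893


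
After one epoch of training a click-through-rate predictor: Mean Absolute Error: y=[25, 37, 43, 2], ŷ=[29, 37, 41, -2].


Absolute errors: |25-29|=4, |37-37|=0, |43-41|=2, |2+ 2|=4
Sum = 10
MAE = 10/4 = 5/2

5/2


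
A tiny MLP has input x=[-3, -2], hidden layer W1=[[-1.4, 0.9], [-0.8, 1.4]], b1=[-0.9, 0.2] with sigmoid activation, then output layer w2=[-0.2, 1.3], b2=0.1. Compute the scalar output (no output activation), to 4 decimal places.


z1[0] = (-1.4)·(-3) + (0.9)·(-2) - 0.9 = 1.5
z1[1] = (-0.8)·(-3) + (1.4)·(-2) + 0.2 = -0.2
h = sigmoid(z1) = [0.8176, 0.4502]
output = (-0.2)·(0.8176) + (1.3)·(0.4502) + 0.1 = 0.5217

0.5217


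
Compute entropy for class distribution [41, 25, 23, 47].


Probabilities: [41/136, 25/136, 23/136, 47/136] ≈ [0.3015, 0.1838, 0.1691, 0.3456]
H = -((41/136)·log₂(41/136) + (25/136)·log₂(25/136) + (23/136)·log₂(23/136) + (47/136)·log₂(47/136))
  = 1.9341 bits

1.9341 bits


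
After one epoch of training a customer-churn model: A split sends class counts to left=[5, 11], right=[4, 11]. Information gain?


Parent = [9, 22], H_parent = 0.8691
H_left = 0.896 (n=16), H_right = 0.8366 (n=15)
H_children = (16/31)·0.896 + (15/31)·0.8366 = 0.8673
IG = 0.8691 - 0.8673 = 0.0018

0.0018


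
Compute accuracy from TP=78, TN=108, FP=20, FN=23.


Accuracy = (TP+TN)/(TP+TN+FP+FN)
= (78+108)/(229)
= 186/229 = 81.22%

81.22%


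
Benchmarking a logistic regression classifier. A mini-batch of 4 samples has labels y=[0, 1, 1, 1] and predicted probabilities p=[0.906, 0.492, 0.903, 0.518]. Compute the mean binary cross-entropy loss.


L[0] = -ln(1-0.906) = -ln(0.094) = 2.3645
L[1] = -ln(0.492) = 0.7093
L[2] = -ln(0.903) = 0.102
L[3] = -ln(0.518) = 0.6578
mean = (2.3645 + 0.7093 + 0.102 + 0.6578)/4 = 0.9584

0.9584


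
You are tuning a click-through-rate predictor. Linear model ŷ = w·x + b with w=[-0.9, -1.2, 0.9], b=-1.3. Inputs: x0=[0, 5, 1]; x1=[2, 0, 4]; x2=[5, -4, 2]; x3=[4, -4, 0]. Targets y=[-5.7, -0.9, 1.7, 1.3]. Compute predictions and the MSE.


ŷ0 = (-0.9)·(0) + (-1.2)·(5) + (0.9)·(1) - 1.3 = -6.4
ŷ1 = (-0.9)·(2) + (-1.2)·(0) + (0.9)·(4) - 1.3 = 0.5
ŷ2 = (-0.9)·(5) + (-1.2)·(-4) + (0.9)·(2) - 1.3 = 0.8
ŷ3 = (-0.9)·(4) + (-1.2)·(-4) + (0.9)·(0) - 1.3 = -0.1
errors² = [0.49, 1.96, 0.81, 1.96]
MSE = 5.2200/4 = 1.305

1.305


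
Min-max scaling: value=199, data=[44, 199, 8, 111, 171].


min=8, max=199
(199-8)/(199-8) = 191/191 = 1.0

1.0


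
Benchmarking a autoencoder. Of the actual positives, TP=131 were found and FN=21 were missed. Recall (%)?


Recall = TP/(TP+FN)
= 131/(131+21)
= 131/152 = 86.18%

86.18%


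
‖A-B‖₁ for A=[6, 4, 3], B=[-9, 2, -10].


d = |6+ 9| + |4-2| + |3+ 10|
  = 15 + 2 + 13
  = 30

30


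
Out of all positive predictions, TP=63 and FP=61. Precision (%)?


Precision = TP/(TP+FP)
= 63/(63+61)
= 63/124 = 50.81%

50.81%


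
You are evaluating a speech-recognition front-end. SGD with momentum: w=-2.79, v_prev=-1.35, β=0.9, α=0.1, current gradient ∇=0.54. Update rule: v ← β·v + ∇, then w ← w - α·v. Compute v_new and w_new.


v_new = 0.9·-1.35 + 0.54 = -1.215 + 0.54 = -0.675
w_new = -2.79 - 0.1·-0.675 = -2.79 + 0.0675 = -2.7225

v_new=-0.675, w_new=-2.7225


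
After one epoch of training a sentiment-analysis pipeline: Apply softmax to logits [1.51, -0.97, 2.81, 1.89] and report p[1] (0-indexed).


Exponentials: e^1.51=4.5267, e^-0.97=0.3791, e^2.81=16.6099, e^1.89=6.6194
Sum = 28.1351
Softmax = [0.1609, 0.0135, 0.5904, 0.2353]
p[1] = 0.3791/28.1351 = 0.0135

0.0135


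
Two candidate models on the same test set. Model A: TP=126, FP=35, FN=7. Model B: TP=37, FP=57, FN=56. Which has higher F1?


Model A: P=126/161=0.7826, R=126/133=0.9474, F1=2PR/(P+R)=2TP/(2TP+FP+FN)=252/294=0.8571
Model B: P=37/94=0.3936, R=37/93=0.3978, F1=2PR/(P+R)=2TP/(2TP+FP+FN)=74/187=0.3957
0.8571 > 0.3957 → Model A

Model A


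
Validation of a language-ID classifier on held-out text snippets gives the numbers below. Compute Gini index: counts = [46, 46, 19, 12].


Probabilities: [46/123, 46/123, 19/123, 12/123] ≈ [0.374, 0.374, 0.1545, 0.0976]
Σpᵢ² = (2116 + 2116 + 361 + 144)/123² = 4737/15129
Gini = 1 - Σpᵢ² = 1 - 4737/15129 = 0.6869

0.6869


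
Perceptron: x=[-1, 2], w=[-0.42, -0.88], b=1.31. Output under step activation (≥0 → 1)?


z = (-1)·(-0.42) + (2)·(-0.88) + 1.31
  = -0.03
step(z) = 0 (z<0)

0


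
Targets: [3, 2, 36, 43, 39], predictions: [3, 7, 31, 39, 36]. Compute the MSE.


Squared errors: (3-3)²=0, (2-7)²=25, (36-31)²=25, (43-39)²=16, (39-36)²=9
Sum = 75
MSE = 75/5 = 15

15


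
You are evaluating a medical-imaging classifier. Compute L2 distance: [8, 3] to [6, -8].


d = √((8-6)² + (3+ 8)²)
  = √(4 + 121)
  = √125 = 11.1803

11.1803


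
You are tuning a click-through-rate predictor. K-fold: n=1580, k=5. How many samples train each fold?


Fold size = 1580/5 = 316
Training per fold = 1580 - 316 = 1264

1264


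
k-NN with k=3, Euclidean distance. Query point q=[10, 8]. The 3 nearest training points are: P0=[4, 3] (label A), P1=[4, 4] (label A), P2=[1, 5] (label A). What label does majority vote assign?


d(q,P0) = 7.8102  (label A)
d(q,P1) = 7.2111  (label A)
d(q,P2) = 9.4868  (label A)
Votes: A=3, B=0
Majority → A

A


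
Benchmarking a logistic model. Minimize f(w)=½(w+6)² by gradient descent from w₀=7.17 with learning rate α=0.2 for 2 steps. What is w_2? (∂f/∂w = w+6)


step 1: grad = 7.17+6 = 13.17; w = 7.17 - 0.2·(13.17) = 4.536
step 2: grad = 4.536+6 = 10.536; w = 4.536 - 0.2·(10.536) = 2.4288

2.4288


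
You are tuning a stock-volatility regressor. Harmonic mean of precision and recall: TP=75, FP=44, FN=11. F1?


Precision = 75/119 = 0.6303
Recall = 75/86 = 0.8721
F1 = 2·P·R/(P+R) = 2·TP/(2·TP+FP+FN) = 150/(150+44+11) = 150/205 = 0.7317

0.7317


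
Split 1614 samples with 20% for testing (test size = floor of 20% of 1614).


Test = ⌊1614·20/100⌋ = 322
Train = 1614 - 322 = 1292

Train: 1292, Test: 322


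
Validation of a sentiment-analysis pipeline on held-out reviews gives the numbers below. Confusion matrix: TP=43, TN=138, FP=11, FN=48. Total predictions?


Total = TP + TN + FP + FN
= 43 + 138 + 11 + 48
= 240
(Predicted positive: 54, predicted negative: 186)

240


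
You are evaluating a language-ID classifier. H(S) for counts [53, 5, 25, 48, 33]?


Probabilities: [53/164, 5/164, 25/164, 48/164, 33/164] ≈ [0.3232, 0.0305, 0.1524, 0.2927, 0.2012]
H = -((53/164)·log₂(53/164) + (5/164)·log₂(5/164) + (25/164)·log₂(25/164) + (48/164)·log₂(48/164) + (33/164)·log₂(33/164))
  = 2.0781 bits

2.0781 bits


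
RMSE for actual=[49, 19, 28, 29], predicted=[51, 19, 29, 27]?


MSE = 9/4 = 2.25
RMSE = √(9/4) = 1.5

1.5


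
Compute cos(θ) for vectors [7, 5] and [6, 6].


A·B = 7·6 + 5·6 = 72
‖A‖ = √74 = 8.6023, ‖B‖ = √72 = 8.4853
cos = 72/(√74·√72) = 72/√5328 = 0.9864

0.9864


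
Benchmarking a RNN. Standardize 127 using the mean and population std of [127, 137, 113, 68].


μ = 111.25, σ = 26.3854
z = (127 - 111.25)/26.3854 = 0.5969

0.5969


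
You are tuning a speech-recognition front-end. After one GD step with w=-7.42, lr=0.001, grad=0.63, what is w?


w_new = w - α·∇
= -7.42 - 0.001·0.63
= -7.42 - 0.00063
= -7.42063

-7.42063


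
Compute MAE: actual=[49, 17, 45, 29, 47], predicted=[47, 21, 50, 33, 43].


Absolute errors: |49-47|=2, |17-21|=4, |45-50|=5, |29-33|=4, |47-43|=4
Sum = 19
MAE = 19/5 = 19/5

19/5


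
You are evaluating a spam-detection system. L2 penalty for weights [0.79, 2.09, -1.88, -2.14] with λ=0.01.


‖w‖₂² = (0.79)² + (2.09)² + (-1.88)² + (-2.14)²
     = 0.6241 + 4.3681 + 3.5344 + 4.5796
     = 13.1062
λ·‖w‖₂² = 0.01·13.1062 = 0.131062

0.131062


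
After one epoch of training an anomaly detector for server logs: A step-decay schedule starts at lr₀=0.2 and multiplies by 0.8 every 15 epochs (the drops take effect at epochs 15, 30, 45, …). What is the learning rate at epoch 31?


n_drops = ⌊31/15⌋ = 2
lr = 0.2·0.8^2 = 0.2·0.64 = 0.128

0.128


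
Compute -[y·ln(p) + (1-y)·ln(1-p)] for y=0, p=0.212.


BCE = -[y·ln(p) + (1-y)·ln(1-p)]
= -0 - 1·ln(1-0.212)
= -ln(0.788) = 0.2383

0.2383


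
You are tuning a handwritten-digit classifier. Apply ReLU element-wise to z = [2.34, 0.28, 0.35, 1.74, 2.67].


ReLU(2.34) = max(0, 2.34) = 2.34
ReLU(0.28) = max(0, 0.28) = 0.28
ReLU(0.35) = max(0, 0.35) = 0.35
ReLU(1.74) = max(0, 1.74) = 1.74
ReLU(2.67) = max(0, 2.67) = 2.67
result = [2.34, 0.28, 0.35, 1.74, 2.67]

[2.34, 0.28, 0.35, 1.74, 2.67]


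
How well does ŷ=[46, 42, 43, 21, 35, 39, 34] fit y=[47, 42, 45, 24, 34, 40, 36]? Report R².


ȳ = 38.2857
SS_res = Σ(y-ŷ)² = 20
SS_tot = Σ(y-ȳ)² = 365.43
R² = 1 - SS_res/SS_tot = 1 - 0.0547 = 0.9453

0.9453


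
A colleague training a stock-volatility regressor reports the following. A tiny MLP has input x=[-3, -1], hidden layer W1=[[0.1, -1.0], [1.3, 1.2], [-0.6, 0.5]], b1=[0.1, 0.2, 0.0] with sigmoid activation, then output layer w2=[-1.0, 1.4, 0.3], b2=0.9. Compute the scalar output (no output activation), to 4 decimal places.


z1[0] = (0.1)·(-3) + (-1.0)·(-1) + 0.1 = 0.8
z1[1] = (1.3)·(-3) + (1.2)·(-1) + 0.2 = -4.9
z1[2] = (-0.6)·(-3) + (0.5)·(-1) + 0.0 = 1.3
h = sigmoid(z1) = [0.69, 0.0074, 0.7858]
output = (-1.0)·(0.69) + (1.4)·(0.0074) + (0.3)·(0.7858) + 0.9 = 0.4561

0.4561
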